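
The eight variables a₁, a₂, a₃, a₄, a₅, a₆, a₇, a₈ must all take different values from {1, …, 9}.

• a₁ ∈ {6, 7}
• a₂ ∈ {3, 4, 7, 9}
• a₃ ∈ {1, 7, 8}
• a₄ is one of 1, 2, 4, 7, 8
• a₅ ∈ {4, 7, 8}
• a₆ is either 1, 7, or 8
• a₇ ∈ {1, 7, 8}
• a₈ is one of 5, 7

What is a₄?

2

a₃, a₆, a₇ between them cover only {1, 7, 8} — a naked triple. Remove those values from a₁, a₂, a₄, a₅, a₈.
That leaves a₁ = 6.
a₅'s domain is down to {4}, so a₅ = 4. Eliminate 4 elsewhere: a₂, a₄.
So a₄ = 2.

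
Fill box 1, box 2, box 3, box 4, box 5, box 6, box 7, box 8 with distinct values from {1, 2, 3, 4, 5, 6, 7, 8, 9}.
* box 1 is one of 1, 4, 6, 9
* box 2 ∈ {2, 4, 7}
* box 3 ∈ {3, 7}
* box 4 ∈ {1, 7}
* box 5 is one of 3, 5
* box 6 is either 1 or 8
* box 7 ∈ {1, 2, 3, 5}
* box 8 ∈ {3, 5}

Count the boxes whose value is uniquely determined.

The 2 variables box 5 and box 8 are confined to {3, 5}, which locks those values in; drop them from box 3, box 7.
box 3's domain is down to {7}, so box 3 = 7. Remove 7 from box 2, box 4.
box 4 has just one choice, so box 4 = 1. Strike 1 from box 1, box 6, box 7.
box 6 must be 8 (only option left).
box 7 has just one choice, so box 7 = 2. Eliminate 2 elsewhere: box 2.
box 2 has just one choice, so box 2 = 4. Strike 4 from box 1.
Determined: box 2=4, box 3=7, box 4=1, box 6=8, box 7=2. The other boxes each still have more than one consistent value. That makes 5.

5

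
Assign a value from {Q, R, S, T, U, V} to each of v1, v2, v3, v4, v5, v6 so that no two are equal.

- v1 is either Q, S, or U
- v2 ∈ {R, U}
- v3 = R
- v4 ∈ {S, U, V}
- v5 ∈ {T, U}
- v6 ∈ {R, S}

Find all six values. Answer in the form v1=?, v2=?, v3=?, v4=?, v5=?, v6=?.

v3 must be R (only option left). So v2, v6 can't be R.
v6 has just one choice, so v6 = S. So v1, v4 can't be S.
v2 must be U (only option left). So v1, v4, v5 can't be U.
v4 has just one choice, so v4 = V.
That leaves v5 = T.
v1 must be Q (only option left).

v1=Q, v2=U, v3=R, v4=V, v5=T, v6=S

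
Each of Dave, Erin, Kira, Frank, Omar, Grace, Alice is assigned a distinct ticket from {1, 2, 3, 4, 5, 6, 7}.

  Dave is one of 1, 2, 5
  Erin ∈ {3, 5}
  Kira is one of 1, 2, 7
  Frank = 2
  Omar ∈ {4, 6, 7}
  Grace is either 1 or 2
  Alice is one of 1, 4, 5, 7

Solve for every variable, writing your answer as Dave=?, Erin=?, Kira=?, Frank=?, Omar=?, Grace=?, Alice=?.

Frank has just one choice, so Frank = 2. Strike 2 from Dave, Kira, Grace.
That leaves Grace = 1. So Dave, Kira, Alice can't be 1.
Dave's domain is down to {5}, so Dave = 5. Strike 5 from Erin, Alice.
Erin has just one choice, so Erin = 3.
Kira has just one choice, so Kira = 7. Eliminate 7 elsewhere: Omar, Alice.
Alice's domain is down to {4}, so Alice = 4. So Omar can't be 4.
Omar has just one choice, so Omar = 6.

Dave=5, Erin=3, Kira=7, Frank=2, Omar=6, Grace=1, Alice=4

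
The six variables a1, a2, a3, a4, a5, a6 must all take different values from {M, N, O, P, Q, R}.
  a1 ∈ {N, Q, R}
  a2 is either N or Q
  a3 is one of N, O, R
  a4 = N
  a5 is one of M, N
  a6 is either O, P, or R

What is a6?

a4 has just one choice, so a4 = N. So a1, a2, a3, a5 can't be N.
a5's domain is down to {M}, so a5 = M.
a2 must be Q (only option left). Remove Q from a1.
a1 must be R (only option left). Strike R from a3, a6.
That leaves a3 = O. Remove O from a6.
So a6 = P.

P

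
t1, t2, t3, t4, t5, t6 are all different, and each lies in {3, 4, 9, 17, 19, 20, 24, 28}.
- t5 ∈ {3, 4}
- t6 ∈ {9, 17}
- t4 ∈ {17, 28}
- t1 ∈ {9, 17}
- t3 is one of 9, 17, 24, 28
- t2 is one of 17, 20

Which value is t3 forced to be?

t1 and t6 between them cover only {9, 17} — a naked pair. Remove those values from t2, t3, t4.
t2's domain is down to {20}, so t2 = 20.
t4 must be 28 (only option left). Strike 28 from t3.
So t3 = 24.

24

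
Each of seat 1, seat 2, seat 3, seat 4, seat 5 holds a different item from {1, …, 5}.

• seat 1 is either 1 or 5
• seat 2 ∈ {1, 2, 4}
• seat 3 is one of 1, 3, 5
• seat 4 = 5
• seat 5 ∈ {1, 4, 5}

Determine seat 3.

3

seat 4 must be 5 (only option left). Eliminate 5 elsewhere: seat 1, seat 3, seat 5.
seat 1's domain is down to {1}, so seat 1 = 1. Strike 1 from seat 2, seat 3, seat 5.
So seat 3 = 3.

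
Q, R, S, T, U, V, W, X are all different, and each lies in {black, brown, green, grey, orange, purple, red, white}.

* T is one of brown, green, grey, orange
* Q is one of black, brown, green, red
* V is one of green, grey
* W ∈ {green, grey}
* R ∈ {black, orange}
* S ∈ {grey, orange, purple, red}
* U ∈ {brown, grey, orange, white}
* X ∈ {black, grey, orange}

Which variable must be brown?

T

Among the 8 variables, purple fits only S (and all 8 values in {black, brown, green, grey, orange, purple, red, white} must be used), so S = purple.
The 7 still-open variables together cover exactly {black, brown, green, grey, orange, red, white} — 7 values for 7 variables — and red appears only in Q's list, so Q = red.
The 6 still-open variables draw from only 6 values {black, brown, green, grey, orange, white}, so each is used; only U can be white, hence U = white.
The 5 still-open variables draw from only 5 values {black, brown, green, grey, orange}, so each is used; only T can be brown, hence T = brown.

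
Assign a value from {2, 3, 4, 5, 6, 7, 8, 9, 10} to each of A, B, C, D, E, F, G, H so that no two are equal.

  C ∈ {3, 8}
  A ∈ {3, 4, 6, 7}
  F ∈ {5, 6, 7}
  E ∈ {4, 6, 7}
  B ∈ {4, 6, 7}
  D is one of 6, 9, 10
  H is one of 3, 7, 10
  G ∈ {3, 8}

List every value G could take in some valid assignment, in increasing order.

3, 8

The 8 variables draw from only 8 values {3, 4, 5, 6, 7, 8, 9, 10}, so each is used; only F can be 5, hence F = 5.
Among the 7 still-open variables, 9 fits only D (and all 7 values in {3, 4, 6, 7, 8, 9, 10} must be used), so D = 9.
The 6 still-open variables draw from only 6 values {3, 4, 6, 7, 8, 10}, so each is used; only H can be 10, hence H = 10.
C and G share exactly the 2 values {3, 8}; by pigeonhole those values go to them, so strike 3, 8 from A.
No further eliminations apply; G can still be any of 3, 8.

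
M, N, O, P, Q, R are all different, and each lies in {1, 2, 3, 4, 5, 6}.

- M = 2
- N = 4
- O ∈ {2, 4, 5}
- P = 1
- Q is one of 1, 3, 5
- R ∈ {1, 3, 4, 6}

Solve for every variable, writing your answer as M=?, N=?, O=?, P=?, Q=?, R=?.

M=2, N=4, O=5, P=1, Q=3, R=6

M must be 2 (only option left). Strike 2 from O.
That leaves N = 4. Eliminate 4 elsewhere: O, R.
O has just one choice, so O = 5. Eliminate 5 elsewhere: Q.
P has just one choice, so P = 1. Remove 1 from Q, R.
Q has just one choice, so Q = 3. Remove 3 from R.
R must be 6 (only option left).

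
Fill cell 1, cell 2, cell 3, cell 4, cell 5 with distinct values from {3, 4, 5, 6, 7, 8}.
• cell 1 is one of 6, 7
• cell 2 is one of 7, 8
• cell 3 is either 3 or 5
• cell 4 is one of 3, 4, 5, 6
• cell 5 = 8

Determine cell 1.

6

cell 5's domain is down to {8}, so cell 5 = 8. Strike 8 from cell 2.
cell 2 must be 7 (only option left). Remove 7 from cell 1.
So cell 1 = 6.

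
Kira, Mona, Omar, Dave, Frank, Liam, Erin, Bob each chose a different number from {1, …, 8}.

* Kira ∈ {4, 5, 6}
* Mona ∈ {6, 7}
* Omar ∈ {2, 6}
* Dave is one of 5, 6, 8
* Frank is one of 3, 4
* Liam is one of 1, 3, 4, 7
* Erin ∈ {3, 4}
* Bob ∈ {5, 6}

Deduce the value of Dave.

8

The 8 variables draw from only 8 values {1, 2, 3, 4, 5, 6, 7, 8}, so each is used; only Liam can be 1, hence Liam = 1.
Among the 7 still-open variables, 2 fits only Omar (and all 7 values in {2, 3, 4, 5, 6, 7, 8} must be used), so Omar = 2.
The 6 still-open variables together cover exactly {3, 4, 5, 6, 7, 8} — 6 values for 6 variables — and 7 appears only in Mona's list, so Mona = 7.
The 5 still-open variables draw from only 5 values {3, 4, 5, 6, 8}, so each is used; only Dave can be 8, hence Dave = 8.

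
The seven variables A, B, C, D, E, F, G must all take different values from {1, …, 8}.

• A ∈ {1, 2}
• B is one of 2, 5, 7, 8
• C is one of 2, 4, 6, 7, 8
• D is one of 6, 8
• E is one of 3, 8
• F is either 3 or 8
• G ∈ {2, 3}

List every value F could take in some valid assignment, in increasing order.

E and F share exactly the 2 values {3, 8}; by pigeonhole those values go to them, so strike 3, 8 from B, C, D, G.
D must be 6 (only option left). Eliminate 6 elsewhere: C.
G has just one choice, so G = 2. Remove 2 from A, B, C.
That leaves A = 1.
No further eliminations apply; F can still be any of 3, 8.

3, 8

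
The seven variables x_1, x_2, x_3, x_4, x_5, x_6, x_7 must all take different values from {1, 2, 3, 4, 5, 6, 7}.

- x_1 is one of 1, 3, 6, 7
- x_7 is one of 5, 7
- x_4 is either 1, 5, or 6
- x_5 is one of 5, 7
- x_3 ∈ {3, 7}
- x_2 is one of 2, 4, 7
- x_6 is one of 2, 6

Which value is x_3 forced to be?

3

The 7 variables draw from only 7 values {1, 2, 3, 4, 5, 6, 7}, so each is used; only x_2 can be 4, hence x_2 = 4.
Among the 6 still-open variables, 2 fits only x_6 (and all 6 values in {1, 2, 3, 5, 6, 7} must be used), so x_6 = 2.
x_5 and x_7 share exactly the 2 values {5, 7}; by pigeonhole those values go to them, so strike 5, 7 from x_1, x_3, x_4.
So x_3 = 3.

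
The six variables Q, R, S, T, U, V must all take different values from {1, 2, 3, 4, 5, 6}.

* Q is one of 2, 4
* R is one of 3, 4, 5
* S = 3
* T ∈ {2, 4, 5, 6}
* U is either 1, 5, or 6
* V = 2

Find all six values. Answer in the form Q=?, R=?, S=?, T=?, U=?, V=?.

S has just one choice, so S = 3. So R can't be 3.
V's domain is down to {2}, so V = 2. Remove 2 from Q, T.
Q must be 4 (only option left). So R, T can't be 4.
R must be 5 (only option left). So T, U can't be 5.
T must be 6 (only option left). Remove 6 from U.
U must be 1 (only option left).

Q=4, R=5, S=3, T=6, U=1, V=2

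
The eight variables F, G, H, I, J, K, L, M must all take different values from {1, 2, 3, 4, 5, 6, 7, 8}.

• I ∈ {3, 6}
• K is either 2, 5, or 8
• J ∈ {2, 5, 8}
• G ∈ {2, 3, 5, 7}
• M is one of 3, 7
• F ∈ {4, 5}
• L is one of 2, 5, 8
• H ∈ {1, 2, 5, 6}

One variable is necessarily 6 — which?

The 8 variables draw from only 8 values {1, 2, 3, 4, 5, 6, 7, 8}, so each is used; only H can be 1, hence H = 1.
The 7 still-open variables together cover exactly {2, 3, 4, 5, 6, 7, 8} — 7 values for 7 variables — and 4 appears only in F's list, so F = 4.
The 6 still-open variables together cover exactly {2, 3, 5, 6, 7, 8} — 6 values for 6 variables — and 6 appears only in I's list, so I = 6.

I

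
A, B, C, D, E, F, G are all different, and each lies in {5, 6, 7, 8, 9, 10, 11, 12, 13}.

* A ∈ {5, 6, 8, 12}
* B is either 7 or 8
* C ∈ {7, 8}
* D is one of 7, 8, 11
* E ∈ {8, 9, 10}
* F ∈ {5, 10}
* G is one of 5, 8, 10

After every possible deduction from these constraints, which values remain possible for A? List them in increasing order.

The 2 variables B and C are confined to {7, 8}, which locks those values in; drop them from A, D, E, G.
D has just one choice, so D = 11.
F and G between them cover only {5, 10} — a naked pair. Remove those values from A, E.
That leaves E = 9.
No further eliminations apply; A can still be any of 6, 12.

6, 12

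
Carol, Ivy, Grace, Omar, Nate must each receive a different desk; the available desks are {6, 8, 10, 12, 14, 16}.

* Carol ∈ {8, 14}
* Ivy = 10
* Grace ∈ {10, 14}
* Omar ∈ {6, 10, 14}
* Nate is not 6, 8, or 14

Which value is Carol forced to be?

Ivy has just one choice, so Ivy = 10. Strike 10 from Grace, Omar, Nate.
Grace must be 14 (only option left). So Carol, Omar can't be 14.
So Carol = 8.

8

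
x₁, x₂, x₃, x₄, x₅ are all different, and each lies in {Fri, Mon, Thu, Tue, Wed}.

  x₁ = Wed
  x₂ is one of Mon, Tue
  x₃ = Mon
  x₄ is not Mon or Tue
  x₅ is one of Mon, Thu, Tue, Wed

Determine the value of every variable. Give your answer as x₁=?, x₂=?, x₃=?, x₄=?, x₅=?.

x₁'s domain is down to {Wed}, so x₁ = Wed. Remove Wed from x₄, x₅.
x₃ must be Mon (only option left). Strike Mon from x₂, x₅.
x₂'s domain is down to {Tue}, so x₂ = Tue. Remove Tue from x₅.
x₅'s domain is down to {Thu}, so x₅ = Thu. Eliminate Thu elsewhere: x₄.
That leaves x₄ = Fri.

x₁=Wed, x₂=Tue, x₃=Mon, x₄=Fri, x₅=Thu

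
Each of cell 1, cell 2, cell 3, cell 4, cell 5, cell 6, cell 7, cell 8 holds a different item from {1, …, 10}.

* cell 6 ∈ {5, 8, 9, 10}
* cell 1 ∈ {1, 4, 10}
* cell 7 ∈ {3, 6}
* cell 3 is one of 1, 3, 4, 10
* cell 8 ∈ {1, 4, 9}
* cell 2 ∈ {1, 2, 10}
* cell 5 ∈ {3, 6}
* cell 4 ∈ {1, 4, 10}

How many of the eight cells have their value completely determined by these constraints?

2

The 2 variables cell 5 and cell 7 are confined to {3, 6}, which locks those values in; drop them from cell 3.
The 3 variables cell 1, cell 3, cell 4 are confined to {1, 4, 10}, which locks those values in; drop them from cell 2, cell 6, cell 8.
cell 2's domain is down to {2}, so cell 2 = 2.
cell 8 has just one choice, so cell 8 = 9. Eliminate 9 elsewhere: cell 6.
Determined: cell 2=2, cell 8=9. The other cells each still have more than one consistent value. That makes 2.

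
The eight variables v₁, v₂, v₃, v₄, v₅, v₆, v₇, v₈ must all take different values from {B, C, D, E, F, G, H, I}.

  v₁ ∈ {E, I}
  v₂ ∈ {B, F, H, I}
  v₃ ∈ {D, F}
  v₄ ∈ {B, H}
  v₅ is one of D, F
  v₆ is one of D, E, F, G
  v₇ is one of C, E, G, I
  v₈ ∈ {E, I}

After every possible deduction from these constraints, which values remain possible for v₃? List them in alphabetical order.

Among the 8 variables, C fits only v₇ (and all 8 values in {B, C, D, E, F, G, H, I} must be used), so v₇ = C.
The 7 still-open variables draw from only 7 values {B, D, E, F, G, H, I}, so each is used; only v₆ can be G, hence v₆ = G.
v₁ and v₈ between them cover only {E, I} — a naked pair. Remove those values from v₂.
v₃ and v₅ share exactly the 2 values {D, F}; by pigeonhole those values go to them, so strike D, F from v₂.
No further eliminations apply; v₃ can still be any of D, F.

D, F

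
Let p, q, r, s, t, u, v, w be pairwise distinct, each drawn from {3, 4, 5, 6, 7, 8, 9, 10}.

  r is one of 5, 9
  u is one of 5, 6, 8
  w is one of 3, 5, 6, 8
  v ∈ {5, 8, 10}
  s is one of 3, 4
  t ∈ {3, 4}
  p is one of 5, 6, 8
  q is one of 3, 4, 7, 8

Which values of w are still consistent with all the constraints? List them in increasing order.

The 8 variables draw from only 8 values {3, 4, 5, 6, 7, 8, 9, 10}, so each is used; only q can be 7, hence q = 7.
The 7 still-open variables together cover exactly {3, 4, 5, 6, 8, 9, 10} — 7 values for 7 variables — and 9 appears only in r's list, so r = 9.
The 6 still-open variables together cover exactly {3, 4, 5, 6, 8, 10} — 6 values for 6 variables — and 10 appears only in v's list, so v = 10.
s and t between them cover only {3, 4} — a naked pair. Remove those values from w.
No further eliminations apply; w can still be any of 5, 6, 8.

5, 6, 8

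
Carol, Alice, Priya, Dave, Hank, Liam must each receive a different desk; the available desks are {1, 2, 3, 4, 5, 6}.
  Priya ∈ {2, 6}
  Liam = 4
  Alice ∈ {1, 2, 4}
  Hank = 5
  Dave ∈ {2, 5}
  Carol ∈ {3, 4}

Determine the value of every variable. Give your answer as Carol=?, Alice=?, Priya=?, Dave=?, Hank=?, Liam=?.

Carol=3, Alice=1, Priya=6, Dave=2, Hank=5, Liam=4

Hank's domain is down to {5}, so Hank = 5. Strike 5 from Dave.
Liam has just one choice, so Liam = 4. Remove 4 from Carol, Alice.
Carol's domain is down to {3}, so Carol = 3.
Dave has just one choice, so Dave = 2. Eliminate 2 elsewhere: Alice, Priya.
Alice has just one choice, so Alice = 1.
Priya must be 6 (only option left).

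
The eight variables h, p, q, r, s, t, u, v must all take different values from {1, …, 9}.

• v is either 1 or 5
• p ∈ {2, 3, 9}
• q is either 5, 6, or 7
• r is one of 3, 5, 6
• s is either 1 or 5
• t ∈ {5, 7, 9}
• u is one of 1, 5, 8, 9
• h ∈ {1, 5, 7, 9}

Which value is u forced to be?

8

The 8 variables together cover exactly {1, 2, 3, 5, 6, 7, 8, 9} — 8 values for 8 variables — and 2 appears only in p's list, so p = 2.
Among the 7 still-open variables, 3 fits only r (and all 7 values in {1, 3, 5, 6, 7, 8, 9} must be used), so r = 3.
The 6 still-open variables together cover exactly {1, 5, 6, 7, 8, 9} — 6 values for 6 variables — and 6 appears only in q's list, so q = 6.
Among the 5 still-open variables, 8 fits only u (and all 5 values in {1, 5, 7, 8, 9} must be used), so u = 8.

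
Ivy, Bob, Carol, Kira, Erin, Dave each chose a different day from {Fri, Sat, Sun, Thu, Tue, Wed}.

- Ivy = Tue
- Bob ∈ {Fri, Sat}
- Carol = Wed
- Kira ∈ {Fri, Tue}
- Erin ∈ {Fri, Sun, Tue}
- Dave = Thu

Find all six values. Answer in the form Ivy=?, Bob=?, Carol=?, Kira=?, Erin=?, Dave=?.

Ivy=Tue, Bob=Sat, Carol=Wed, Kira=Fri, Erin=Sun, Dave=Thu

Ivy's domain is down to {Tue}, so Ivy = Tue. Remove Tue from Kira, Erin.
Carol has just one choice, so Carol = Wed.
Kira's domain is down to {Fri}, so Kira = Fri. Eliminate Fri elsewhere: Bob, Erin.
That leaves Erin = Sun.
Dave must be Thu (only option left).
Bob must be Sat (only option left).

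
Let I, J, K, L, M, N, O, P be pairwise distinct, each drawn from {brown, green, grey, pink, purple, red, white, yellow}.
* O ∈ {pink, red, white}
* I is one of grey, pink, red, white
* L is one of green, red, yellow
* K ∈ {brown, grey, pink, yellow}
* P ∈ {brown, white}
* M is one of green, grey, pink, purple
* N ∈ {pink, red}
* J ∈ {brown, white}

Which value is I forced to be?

The 8 variables together cover exactly {brown, green, grey, pink, purple, red, white, yellow} — 8 values for 8 variables — and purple appears only in M's list, so M = purple.
Among the 7 still-open variables, green fits only L (and all 7 values in {brown, green, grey, pink, red, white, yellow} must be used), so L = green.
The 6 still-open variables together cover exactly {brown, grey, pink, red, white, yellow} — 6 values for 6 variables — and yellow appears only in K's list, so K = yellow.
The 5 still-open variables together cover exactly {brown, grey, pink, red, white} — 5 values for 5 variables — and grey appears only in I's list, so I = grey.

grey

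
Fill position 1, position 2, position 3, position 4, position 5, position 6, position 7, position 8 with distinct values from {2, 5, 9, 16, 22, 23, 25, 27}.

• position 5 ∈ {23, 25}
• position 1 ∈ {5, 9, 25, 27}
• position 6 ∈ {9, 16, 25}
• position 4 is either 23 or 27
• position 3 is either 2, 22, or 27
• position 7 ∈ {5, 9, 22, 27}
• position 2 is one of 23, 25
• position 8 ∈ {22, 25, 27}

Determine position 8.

Among the 8 variables, 2 fits only position 3 (and all 8 values in {2, 5, 9, 16, 22, 23, 25, 27} must be used), so position 3 = 2.
Among the 7 still-open variables, 16 fits only position 6 (and all 7 values in {5, 9, 16, 22, 23, 25, 27} must be used), so position 6 = 16.
position 2 and position 5 share exactly the 2 values {23, 25}; by pigeonhole those values go to them, so strike 23, 25 from position 1, position 4, position 8.
position 4 must be 27 (only option left). Strike 27 from position 1, position 7, position 8.
So position 8 = 22.

22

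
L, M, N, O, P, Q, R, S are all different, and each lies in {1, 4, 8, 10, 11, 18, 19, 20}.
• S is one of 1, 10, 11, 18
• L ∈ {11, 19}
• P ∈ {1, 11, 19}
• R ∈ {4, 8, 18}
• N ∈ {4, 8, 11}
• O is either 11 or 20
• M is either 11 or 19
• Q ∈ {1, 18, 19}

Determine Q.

Among the 8 variables, 10 fits only S (and all 8 values in {1, 4, 8, 10, 11, 18, 19, 20} must be used), so S = 10.
The 7 still-open variables draw from only 7 values {1, 4, 8, 11, 18, 19, 20}, so each is used; only O can be 20, hence O = 20.
L and M between them cover only {11, 19} — a naked pair. Remove those values from N, P, Q.
P's domain is down to {1}, so P = 1. Strike 1 from Q.
So Q = 18.

18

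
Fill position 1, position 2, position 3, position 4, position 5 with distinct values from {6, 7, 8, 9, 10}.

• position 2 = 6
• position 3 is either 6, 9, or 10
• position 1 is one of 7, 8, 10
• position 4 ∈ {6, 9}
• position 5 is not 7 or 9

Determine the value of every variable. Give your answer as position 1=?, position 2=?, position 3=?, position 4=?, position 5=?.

position 1=7, position 2=6, position 3=10, position 4=9, position 5=8

position 2 has just one choice, so position 2 = 6. Eliminate 6 elsewhere: position 3, position 4, position 5.
position 4's domain is down to {9}, so position 4 = 9. Remove 9 from position 3.
position 3 must be 10 (only option left). Remove 10 from position 1, position 5.
position 5's domain is down to {8}, so position 5 = 8. So position 1 can't be 8.
position 1 must be 7 (only option left).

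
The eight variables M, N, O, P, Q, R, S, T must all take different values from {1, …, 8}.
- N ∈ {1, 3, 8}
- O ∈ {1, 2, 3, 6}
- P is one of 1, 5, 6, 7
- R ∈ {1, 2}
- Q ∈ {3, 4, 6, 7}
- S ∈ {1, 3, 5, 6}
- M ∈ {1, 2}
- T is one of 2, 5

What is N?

Among the 8 variables, 4 fits only Q (and all 8 values in {1, 2, 3, 4, 5, 6, 7, 8} must be used), so Q = 4.
The 7 still-open variables together cover exactly {1, 2, 3, 5, 6, 7, 8} — 7 values for 7 variables — and 7 appears only in P's list, so P = 7.
Among the 6 still-open variables, 8 fits only N (and all 6 values in {1, 2, 3, 5, 6, 8} must be used), so N = 8.

8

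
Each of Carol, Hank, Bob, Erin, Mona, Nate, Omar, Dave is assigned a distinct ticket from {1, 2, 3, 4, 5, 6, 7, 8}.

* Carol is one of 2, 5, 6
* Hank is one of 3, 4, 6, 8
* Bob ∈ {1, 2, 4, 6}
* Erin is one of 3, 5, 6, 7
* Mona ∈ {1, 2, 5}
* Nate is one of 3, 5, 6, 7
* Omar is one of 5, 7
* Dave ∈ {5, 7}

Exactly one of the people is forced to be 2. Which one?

Among the 8 variables, 8 fits only Hank (and all 8 values in {1, 2, 3, 4, 5, 6, 7, 8} must be used), so Hank = 8.
The 7 still-open variables draw from only 7 values {1, 2, 3, 4, 5, 6, 7}, so each is used; only Bob can be 4, hence Bob = 4.
The 6 still-open variables draw from only 6 values {1, 2, 3, 5, 6, 7}, so each is used; only Mona can be 1, hence Mona = 1.
The 5 still-open variables draw from only 5 values {2, 3, 5, 6, 7}, so each is used; only Carol can be 2, hence Carol = 2.

Carol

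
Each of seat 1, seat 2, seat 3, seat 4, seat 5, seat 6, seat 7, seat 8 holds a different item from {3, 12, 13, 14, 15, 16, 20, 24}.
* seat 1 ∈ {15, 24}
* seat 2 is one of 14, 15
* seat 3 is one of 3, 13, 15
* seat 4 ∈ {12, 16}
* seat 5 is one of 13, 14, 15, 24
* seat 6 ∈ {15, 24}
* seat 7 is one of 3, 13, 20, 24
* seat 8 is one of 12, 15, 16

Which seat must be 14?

Among the 8 variables, 20 fits only seat 7 (and all 8 values in {3, 12, 13, 14, 15, 16, 20, 24} must be used), so seat 7 = 20.
The 7 still-open variables draw from only 7 values {3, 12, 13, 14, 15, 16, 24}, so each is used; only seat 3 can be 3, hence seat 3 = 3.
The 6 still-open variables together cover exactly {12, 13, 14, 15, 16, 24} — 6 values for 6 variables — and 13 appears only in seat 5's list, so seat 5 = 13.
The 5 still-open variables draw from only 5 values {12, 14, 15, 16, 24}, so each is used; only seat 2 can be 14, hence seat 2 = 14.

seat 2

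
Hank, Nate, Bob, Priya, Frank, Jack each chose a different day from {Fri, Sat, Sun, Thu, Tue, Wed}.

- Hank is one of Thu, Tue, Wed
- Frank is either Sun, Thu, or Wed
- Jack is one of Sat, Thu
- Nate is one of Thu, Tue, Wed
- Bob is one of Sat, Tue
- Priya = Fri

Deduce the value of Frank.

Priya's domain is down to {Fri}, so Priya = Fri.
Among the 5 still-open variables, Sun fits only Frank (and all 5 values in {Sat, Sun, Thu, Tue, Wed} must be used), so Frank = Sun.

Sun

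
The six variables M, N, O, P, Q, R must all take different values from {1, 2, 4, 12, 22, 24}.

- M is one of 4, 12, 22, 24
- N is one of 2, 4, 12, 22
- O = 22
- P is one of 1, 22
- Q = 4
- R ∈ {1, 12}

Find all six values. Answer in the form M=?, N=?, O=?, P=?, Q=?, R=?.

O has just one choice, so O = 22. Strike 22 from M, N, P.
P must be 1 (only option left). Eliminate 1 elsewhere: R.
That leaves Q = 4. Strike 4 from M, N.
R's domain is down to {12}, so R = 12. Eliminate 12 elsewhere: M, N.
M's domain is down to {24}, so M = 24.
N's domain is down to {2}, so N = 2.

M=24, N=2, O=22, P=1, Q=4, R=12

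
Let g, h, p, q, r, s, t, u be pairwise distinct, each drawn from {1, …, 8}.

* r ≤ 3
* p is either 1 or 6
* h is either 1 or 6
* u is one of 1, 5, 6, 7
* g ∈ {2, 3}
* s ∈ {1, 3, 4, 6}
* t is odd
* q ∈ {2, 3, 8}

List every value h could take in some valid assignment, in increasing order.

Among the 8 variables, 4 fits only s (and all 8 values in {1, 2, 3, 4, 5, 6, 7, 8} must be used), so s = 4.
The 7 still-open variables together cover exactly {1, 2, 3, 5, 6, 7, 8} — 7 values for 7 variables — and 8 appears only in q's list, so q = 8.
The 2 variables h and p are confined to {1, 6}, which locks those values in; drop them from r, t, u.
g and r share exactly the 2 values {2, 3}; by pigeonhole those values go to them, so strike 2, 3 from t.
No further eliminations apply; h can still be any of 1, 6.

1, 6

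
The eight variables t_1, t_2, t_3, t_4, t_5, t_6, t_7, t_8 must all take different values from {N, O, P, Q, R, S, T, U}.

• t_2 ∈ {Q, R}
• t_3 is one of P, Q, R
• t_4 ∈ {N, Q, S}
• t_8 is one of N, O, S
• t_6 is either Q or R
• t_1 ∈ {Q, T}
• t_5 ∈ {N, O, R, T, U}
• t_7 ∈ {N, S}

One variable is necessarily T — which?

The 8 variables draw from only 8 values {N, O, P, Q, R, S, T, U}, so each is used; only t_3 can be P, hence t_3 = P.
The 7 still-open variables draw from only 7 values {N, O, Q, R, S, T, U}, so each is used; only t_5 can be U, hence t_5 = U.
The 6 still-open variables together cover exactly {N, O, Q, R, S, T} — 6 values for 6 variables — and O appears only in t_8's list, so t_8 = O.
The 5 still-open variables together cover exactly {N, Q, R, S, T} — 5 values for 5 variables — and T appears only in t_1's list, so t_1 = T.

t_1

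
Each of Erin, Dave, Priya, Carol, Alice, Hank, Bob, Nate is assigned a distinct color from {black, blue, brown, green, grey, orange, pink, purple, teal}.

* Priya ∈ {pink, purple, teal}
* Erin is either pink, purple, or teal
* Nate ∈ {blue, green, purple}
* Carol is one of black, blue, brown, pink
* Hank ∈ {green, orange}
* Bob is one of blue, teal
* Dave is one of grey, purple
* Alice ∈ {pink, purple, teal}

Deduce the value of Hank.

The 3 variables Erin, Priya, Alice are confined to {pink, purple, teal}, which locks those values in; drop them from Dave, Carol, Bob, Nate.
That leaves Dave = grey.
Bob's domain is down to {blue}, so Bob = blue. Strike blue from Carol, Nate.
Nate has just one choice, so Nate = green. Strike green from Hank.
So Hank = orange.

orange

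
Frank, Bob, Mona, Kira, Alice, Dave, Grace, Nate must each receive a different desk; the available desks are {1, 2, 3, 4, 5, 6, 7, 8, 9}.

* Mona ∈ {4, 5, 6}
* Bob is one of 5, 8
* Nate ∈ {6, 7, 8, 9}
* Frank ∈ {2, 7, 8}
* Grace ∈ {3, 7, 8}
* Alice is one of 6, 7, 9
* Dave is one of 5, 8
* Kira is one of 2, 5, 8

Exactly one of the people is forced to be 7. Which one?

Among the 8 variables, 3 fits only Grace (and all 8 values in {2, 3, 4, 5, 6, 7, 8, 9} must be used), so Grace = 3.
The 7 still-open variables together cover exactly {2, 4, 5, 6, 7, 8, 9} — 7 values for 7 variables — and 4 appears only in Mona's list, so Mona = 4.
The 2 variables Bob and Dave are confined to {5, 8}, which locks those values in; drop them from Frank, Kira, Nate.
Kira has just one choice, so Kira = 2. Eliminate 2 elsewhere: Frank.
So 7 goes to Frank.

Frank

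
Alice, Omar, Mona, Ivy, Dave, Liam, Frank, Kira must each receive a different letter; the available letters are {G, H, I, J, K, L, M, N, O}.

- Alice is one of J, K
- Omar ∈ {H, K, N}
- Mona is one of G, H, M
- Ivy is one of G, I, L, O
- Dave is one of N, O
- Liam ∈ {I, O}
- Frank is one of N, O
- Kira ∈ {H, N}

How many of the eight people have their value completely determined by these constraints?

The 2 variables Dave and Frank are confined to {N, O}, which locks those values in; drop them from Omar, Ivy, Liam, Kira.
That leaves Liam = I. Remove I from Ivy.
Kira has just one choice, so Kira = H. Eliminate H elsewhere: Omar, Mona.
Omar has just one choice, so Omar = K. Remove K from Alice.
Alice must be J (only option left).
Determined: Alice=J, Omar=K, Liam=I, Kira=H. The other people each still have more than one consistent value. That makes 4.

4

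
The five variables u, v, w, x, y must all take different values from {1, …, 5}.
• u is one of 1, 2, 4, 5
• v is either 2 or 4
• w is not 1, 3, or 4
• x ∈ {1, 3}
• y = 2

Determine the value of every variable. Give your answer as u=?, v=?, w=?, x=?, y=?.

u=1, v=4, w=5, x=3, y=2

y's domain is down to {2}, so y = 2. Remove 2 from u, v, w.
That leaves v = 4. Eliminate 4 elsewhere: u.
w must be 5 (only option left). Strike 5 from u.
u must be 1 (only option left). So x can't be 1.
That leaves x = 3.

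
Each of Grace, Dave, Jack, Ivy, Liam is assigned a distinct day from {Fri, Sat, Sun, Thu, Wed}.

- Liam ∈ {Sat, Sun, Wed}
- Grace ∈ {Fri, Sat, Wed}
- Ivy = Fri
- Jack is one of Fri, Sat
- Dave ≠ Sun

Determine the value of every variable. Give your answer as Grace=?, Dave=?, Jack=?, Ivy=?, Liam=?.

Ivy must be Fri (only option left). Remove Fri from Grace, Dave, Jack.
That leaves Jack = Sat. So Grace, Dave, Liam can't be Sat.
Grace must be Wed (only option left). So Dave, Liam can't be Wed.
Dave must be Thu (only option left).
Liam's domain is down to {Sun}, so Liam = Sun.

Grace=Wed, Dave=Thu, Jack=Sat, Ivy=Fri, Liam=Sun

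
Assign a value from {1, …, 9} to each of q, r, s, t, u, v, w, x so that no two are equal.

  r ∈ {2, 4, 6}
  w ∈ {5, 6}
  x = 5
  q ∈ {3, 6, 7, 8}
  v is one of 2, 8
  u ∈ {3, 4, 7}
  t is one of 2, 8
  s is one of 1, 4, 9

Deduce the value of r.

4

x must be 5 (only option left). Eliminate 5 elsewhere: w.
w has just one choice, so w = 6. Strike 6 from q, r.
t and v between them cover only {2, 8} — a naked pair. Remove those values from q, r.
So r = 4.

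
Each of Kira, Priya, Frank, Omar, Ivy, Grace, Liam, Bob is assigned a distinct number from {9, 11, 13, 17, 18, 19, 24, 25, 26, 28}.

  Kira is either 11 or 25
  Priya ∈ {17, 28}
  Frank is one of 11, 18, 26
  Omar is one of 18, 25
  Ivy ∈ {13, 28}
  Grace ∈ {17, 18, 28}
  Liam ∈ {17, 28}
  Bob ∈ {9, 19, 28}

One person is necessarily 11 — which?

Kira

The 2 variables Priya and Liam are confined to {17, 28}, which locks those values in; drop them from Ivy, Grace, Bob.
Ivy must be 13 (only option left).
That leaves Grace = 18. So Frank, Omar can't be 18.
Omar has just one choice, so Omar = 25. So Kira can't be 25.
So 11 goes to Kira.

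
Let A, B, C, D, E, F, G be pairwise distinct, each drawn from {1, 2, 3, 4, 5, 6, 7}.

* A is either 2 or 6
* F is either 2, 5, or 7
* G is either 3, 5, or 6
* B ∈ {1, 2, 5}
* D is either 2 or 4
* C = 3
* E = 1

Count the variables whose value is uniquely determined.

4

C's domain is down to {3}, so C = 3. Strike 3 from G.
E must be 1 (only option left). Strike 1 from B.
The 5 still-open variables together cover exactly {2, 4, 5, 6, 7} — 5 values for 5 variables — and 4 appears only in D's list, so D = 4.
Among the 4 still-open variables, 7 fits only F (and all 4 values in {2, 5, 6, 7} must be used), so F = 7.
Determined: C=3, D=4, E=1, F=7. The other variables each still have more than one consistent value. That makes 4.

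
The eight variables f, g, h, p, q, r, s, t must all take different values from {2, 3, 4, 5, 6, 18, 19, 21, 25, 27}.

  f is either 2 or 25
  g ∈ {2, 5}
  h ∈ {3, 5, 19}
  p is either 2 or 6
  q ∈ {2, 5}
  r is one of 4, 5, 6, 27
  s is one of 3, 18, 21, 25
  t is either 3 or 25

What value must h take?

g and q between them cover only {2, 5} — a naked pair. Remove those values from f, h, p, r.
f has just one choice, so f = 25. Eliminate 25 elsewhere: s, t.
p must be 6 (only option left). Strike 6 from r.
t's domain is down to {3}, so t = 3. Eliminate 3 elsewhere: h, s.
So h = 19.

19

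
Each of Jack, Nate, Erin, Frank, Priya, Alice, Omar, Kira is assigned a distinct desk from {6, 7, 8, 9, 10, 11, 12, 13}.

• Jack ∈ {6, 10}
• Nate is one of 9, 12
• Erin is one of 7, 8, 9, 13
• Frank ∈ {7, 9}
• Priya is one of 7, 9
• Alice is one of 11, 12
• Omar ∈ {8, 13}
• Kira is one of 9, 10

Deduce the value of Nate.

12

Among the 8 variables, 6 fits only Jack (and all 8 values in {6, 7, 8, 9, 10, 11, 12, 13} must be used), so Jack = 6.
Among the 7 still-open variables, 10 fits only Kira (and all 7 values in {7, 8, 9, 10, 11, 12, 13} must be used), so Kira = 10.
The 6 still-open variables draw from only 6 values {7, 8, 9, 11, 12, 13}, so each is used; only Alice can be 11, hence Alice = 11.
Among the 5 still-open variables, 12 fits only Nate (and all 5 values in {7, 8, 9, 12, 13} must be used), so Nate = 12.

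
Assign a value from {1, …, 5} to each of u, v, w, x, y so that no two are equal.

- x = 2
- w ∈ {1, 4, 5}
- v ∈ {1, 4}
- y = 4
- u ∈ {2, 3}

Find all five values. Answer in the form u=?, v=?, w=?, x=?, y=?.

x's domain is down to {2}, so x = 2. So u can't be 2.
That leaves y = 4. So v, w can't be 4.
u's domain is down to {3}, so u = 3.
v has just one choice, so v = 1. Remove 1 from w.
That leaves w = 5.

u=3, v=1, w=5, x=2, y=4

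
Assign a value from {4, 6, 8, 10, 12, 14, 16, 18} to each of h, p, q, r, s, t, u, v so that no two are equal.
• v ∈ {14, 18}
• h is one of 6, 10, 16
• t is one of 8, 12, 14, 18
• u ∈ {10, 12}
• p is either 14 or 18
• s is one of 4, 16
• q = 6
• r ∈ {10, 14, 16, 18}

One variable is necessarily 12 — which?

q's domain is down to {6}, so q = 6. So h can't be 6.
The 7 still-open variables together cover exactly {4, 8, 10, 12, 14, 16, 18} — 7 values for 7 variables — and 4 appears only in s's list, so s = 4.
The 6 still-open variables draw from only 6 values {8, 10, 12, 14, 16, 18}, so each is used; only t can be 8, hence t = 8.
The 5 still-open variables draw from only 5 values {10, 12, 14, 16, 18}, so each is used; only u can be 12, hence u = 12.

u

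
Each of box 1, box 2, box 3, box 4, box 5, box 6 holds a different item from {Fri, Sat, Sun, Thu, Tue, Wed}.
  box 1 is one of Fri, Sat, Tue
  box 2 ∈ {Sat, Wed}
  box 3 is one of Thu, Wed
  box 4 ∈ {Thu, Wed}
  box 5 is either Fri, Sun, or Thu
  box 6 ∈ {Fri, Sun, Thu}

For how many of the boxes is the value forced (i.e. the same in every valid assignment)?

Among the 6 variables, Tue fits only box 1 (and all 6 values in {Fri, Sat, Sun, Thu, Tue, Wed} must be used), so box 1 = Tue.
The 5 still-open variables together cover exactly {Fri, Sat, Sun, Thu, Wed} — 5 values for 5 variables — and Sat appears only in box 2's list, so box 2 = Sat.
The 2 variables box 3 and box 4 are confined to {Thu, Wed}, which locks those values in; drop them from box 5, box 6.
Determined: box 1=Tue, box 2=Sat. The other boxes each still have more than one consistent value. That makes 2.

2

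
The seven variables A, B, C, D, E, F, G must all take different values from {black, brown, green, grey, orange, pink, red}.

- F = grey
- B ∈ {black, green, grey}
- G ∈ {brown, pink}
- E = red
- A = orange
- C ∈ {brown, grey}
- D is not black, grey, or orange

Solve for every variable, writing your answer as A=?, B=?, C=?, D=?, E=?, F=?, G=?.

A=orange, B=black, C=brown, D=green, E=red, F=grey, G=pink

A has just one choice, so A = orange.
That leaves E = red. Strike red from D.
F must be grey (only option left). Remove grey from B, C.
That leaves C = brown. Strike brown from D, G.
G must be pink (only option left). Remove pink from D.
D must be green (only option left). Eliminate green elsewhere: B.
That leaves B = black.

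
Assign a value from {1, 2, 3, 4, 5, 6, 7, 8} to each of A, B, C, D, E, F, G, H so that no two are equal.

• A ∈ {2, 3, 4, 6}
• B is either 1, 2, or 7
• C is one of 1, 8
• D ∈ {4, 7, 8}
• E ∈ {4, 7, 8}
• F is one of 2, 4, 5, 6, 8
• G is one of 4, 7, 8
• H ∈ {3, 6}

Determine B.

The 8 variables draw from only 8 values {1, 2, 3, 4, 5, 6, 7, 8}, so each is used; only F can be 5, hence F = 5.
D, E, G share exactly the 3 values {4, 7, 8}; by pigeonhole those values go to them, so strike 4, 7, 8 from A, B, C.
C must be 1 (only option left). Remove 1 from B.
So B = 2.

2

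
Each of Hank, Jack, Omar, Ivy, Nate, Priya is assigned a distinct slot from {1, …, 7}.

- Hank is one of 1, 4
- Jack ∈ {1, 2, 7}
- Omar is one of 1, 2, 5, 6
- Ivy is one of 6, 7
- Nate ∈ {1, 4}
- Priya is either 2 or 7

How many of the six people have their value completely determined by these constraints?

Among the 6 variables, 5 fits only Omar (and all 6 values in {1, 2, 4, 5, 6, 7} must be used), so Omar = 5.
Among the 5 still-open variables, 6 fits only Ivy (and all 5 values in {1, 2, 4, 6, 7} must be used), so Ivy = 6.
The 2 variables Hank and Nate are confined to {1, 4}, which locks those values in; drop them from Jack.
Determined: Omar=5, Ivy=6. The other people each still have more than one consistent value. That makes 2.

2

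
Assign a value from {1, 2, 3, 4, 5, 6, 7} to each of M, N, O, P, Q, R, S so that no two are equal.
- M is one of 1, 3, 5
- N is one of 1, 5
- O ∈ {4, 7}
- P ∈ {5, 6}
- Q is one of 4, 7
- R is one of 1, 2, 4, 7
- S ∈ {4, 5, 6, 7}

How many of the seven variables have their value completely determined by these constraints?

The 7 variables draw from only 7 values {1, 2, 3, 4, 5, 6, 7}, so each is used; only R can be 2, hence R = 2.
The 6 still-open variables together cover exactly {1, 3, 4, 5, 6, 7} — 6 values for 6 variables — and 3 appears only in M's list, so M = 3.
Among the 5 still-open variables, 1 fits only N (and all 5 values in {1, 4, 5, 6, 7} must be used), so N = 1.
The 2 variables O and Q are confined to {4, 7}, which locks those values in; drop them from S.
Determined: M=3, N=1, R=2. The other variables each still have more than one consistent value. That makes 3.

3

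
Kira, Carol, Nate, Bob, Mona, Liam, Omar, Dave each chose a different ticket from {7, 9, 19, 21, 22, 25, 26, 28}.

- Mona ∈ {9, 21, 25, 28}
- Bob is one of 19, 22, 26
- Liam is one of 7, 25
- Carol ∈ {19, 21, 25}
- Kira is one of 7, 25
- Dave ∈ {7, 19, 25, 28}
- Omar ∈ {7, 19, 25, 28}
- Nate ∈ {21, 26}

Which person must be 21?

The 8 variables draw from only 8 values {7, 9, 19, 21, 22, 25, 26, 28}, so each is used; only Mona can be 9, hence Mona = 9.
The 7 still-open variables draw from only 7 values {7, 19, 21, 22, 25, 26, 28}, so each is used; only Bob can be 22, hence Bob = 22.
The 6 still-open variables draw from only 6 values {7, 19, 21, 25, 26, 28}, so each is used; only Nate can be 26, hence Nate = 26.
Among the 5 still-open variables, 21 fits only Carol (and all 5 values in {7, 19, 21, 25, 28} must be used), so Carol = 21.

Carol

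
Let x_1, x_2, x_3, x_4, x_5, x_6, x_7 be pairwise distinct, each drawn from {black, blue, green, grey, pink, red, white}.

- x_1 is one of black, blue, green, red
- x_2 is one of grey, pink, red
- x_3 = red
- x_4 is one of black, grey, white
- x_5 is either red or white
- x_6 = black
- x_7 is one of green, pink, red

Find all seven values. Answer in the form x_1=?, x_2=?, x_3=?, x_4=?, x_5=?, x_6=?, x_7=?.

x_1=blue, x_2=pink, x_3=red, x_4=grey, x_5=white, x_6=black, x_7=green

x_3 has just one choice, so x_3 = red. Remove red from x_1, x_2, x_5, x_7.
x_5 has just one choice, so x_5 = white. Remove white from x_4.
x_6 must be black (only option left). Remove black from x_1, x_4.
That leaves x_4 = grey. So x_2 can't be grey.
x_2 must be pink (only option left). Strike pink from x_7.
x_7 must be green (only option left). So x_1 can't be green.
x_1's domain is down to {blue}, so x_1 = blue.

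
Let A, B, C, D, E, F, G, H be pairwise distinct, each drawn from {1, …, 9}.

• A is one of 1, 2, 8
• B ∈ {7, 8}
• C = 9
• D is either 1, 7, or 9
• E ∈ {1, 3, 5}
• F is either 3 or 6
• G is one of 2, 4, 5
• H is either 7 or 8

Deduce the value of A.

2

C has just one choice, so C = 9. Eliminate 9 elsewhere: D.
The 2 variables B and H are confined to {7, 8}, which locks those values in; drop them from A, D.
That leaves D = 1. Strike 1 from A, E.
So A = 2.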